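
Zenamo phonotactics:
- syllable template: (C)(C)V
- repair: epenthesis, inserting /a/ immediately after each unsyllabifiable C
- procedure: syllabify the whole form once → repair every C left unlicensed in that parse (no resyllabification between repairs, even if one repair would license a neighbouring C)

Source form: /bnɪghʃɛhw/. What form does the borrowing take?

Syllabifying with onset maximization leaves /g/, /h/, /w/ stranded (no codas are permitted; onsets may contain at most 2 consonants).
Epenthesis after each stranded consonant: /g/ → /ga/, /h/ → /ha/, /w/ → /wa/.

bnɪgahʃɛhawa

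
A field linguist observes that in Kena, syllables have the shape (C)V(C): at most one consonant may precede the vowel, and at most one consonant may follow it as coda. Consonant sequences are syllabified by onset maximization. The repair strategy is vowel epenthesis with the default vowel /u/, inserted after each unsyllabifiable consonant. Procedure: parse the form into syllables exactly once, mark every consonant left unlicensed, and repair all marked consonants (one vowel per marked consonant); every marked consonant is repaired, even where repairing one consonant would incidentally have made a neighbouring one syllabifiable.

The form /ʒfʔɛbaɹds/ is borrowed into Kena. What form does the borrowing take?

ʒufuʔɛbaɹdusu

Syllabifying with onset maximization leaves /ʒ/, /f/, /d/, /s/ stranded (at most one coda consonant is licensed; onsets are limited to one consonant).
Each unlicensed consonant becomes the onset of a new syllable: /ʒ/ → /ʒu/, /f/ → /fu/, /d/ → /du/, /s/ → /su/.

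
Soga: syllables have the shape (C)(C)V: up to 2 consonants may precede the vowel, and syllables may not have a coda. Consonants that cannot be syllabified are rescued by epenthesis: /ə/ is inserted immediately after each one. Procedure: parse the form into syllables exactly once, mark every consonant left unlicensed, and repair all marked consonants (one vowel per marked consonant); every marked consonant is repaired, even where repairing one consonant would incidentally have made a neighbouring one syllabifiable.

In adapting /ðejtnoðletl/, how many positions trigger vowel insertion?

The unsyllabifiable consonants are /j/, /t/, /l/; each receives one epenthetic vowel.

3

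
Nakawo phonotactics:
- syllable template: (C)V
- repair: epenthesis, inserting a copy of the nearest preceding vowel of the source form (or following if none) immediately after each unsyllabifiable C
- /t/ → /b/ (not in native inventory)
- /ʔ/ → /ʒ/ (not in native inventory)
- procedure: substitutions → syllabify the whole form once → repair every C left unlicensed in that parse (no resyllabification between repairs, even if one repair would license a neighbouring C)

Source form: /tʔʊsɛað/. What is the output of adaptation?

Substitution: /t/ → /b/, /ʔ/ → /ʒ/, giving /bʒʊsɛað/.
Under (C)V, the unsyllabifiable consonants are /b/, /ð/ (no codas are permitted; onsets are limited to one consonant).
Inserting the epenthetic vowel yields /b/ → /bʊ/, /ð/ → /ða/.

bʊʒʊsɛaða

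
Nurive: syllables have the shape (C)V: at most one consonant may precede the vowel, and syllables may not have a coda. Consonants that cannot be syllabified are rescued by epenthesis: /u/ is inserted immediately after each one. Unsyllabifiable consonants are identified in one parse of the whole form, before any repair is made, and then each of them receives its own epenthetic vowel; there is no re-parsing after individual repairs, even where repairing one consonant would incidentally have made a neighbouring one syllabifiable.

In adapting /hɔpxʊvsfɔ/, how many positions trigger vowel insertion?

The unsyllabifiable consonants are /p/, /v/, /s/; each receives one epenthetic vowel.

3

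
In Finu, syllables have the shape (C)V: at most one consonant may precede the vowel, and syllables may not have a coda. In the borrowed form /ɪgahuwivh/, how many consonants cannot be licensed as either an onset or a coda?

2

The consonants /v/, /h/ cannot be parsed into a legal (C)V syllable (no codas are permitted; onsets are limited to one consonant).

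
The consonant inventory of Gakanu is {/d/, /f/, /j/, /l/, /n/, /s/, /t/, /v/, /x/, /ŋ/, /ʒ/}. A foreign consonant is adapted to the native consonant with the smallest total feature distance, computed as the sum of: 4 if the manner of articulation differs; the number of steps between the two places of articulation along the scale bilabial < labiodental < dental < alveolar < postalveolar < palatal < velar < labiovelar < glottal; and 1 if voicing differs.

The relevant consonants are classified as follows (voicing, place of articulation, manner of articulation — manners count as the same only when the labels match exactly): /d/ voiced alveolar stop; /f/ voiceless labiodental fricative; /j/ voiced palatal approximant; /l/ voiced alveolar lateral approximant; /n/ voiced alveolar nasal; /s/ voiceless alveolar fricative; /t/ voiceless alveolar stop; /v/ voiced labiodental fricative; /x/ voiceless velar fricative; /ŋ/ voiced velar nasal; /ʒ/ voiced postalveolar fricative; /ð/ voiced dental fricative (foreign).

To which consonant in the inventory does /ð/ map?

/v/ is closest: same manner (fricative), place distance 1 (dental→labiodental), same voicing; total 1. Next closest is /f/ at distance 2.

v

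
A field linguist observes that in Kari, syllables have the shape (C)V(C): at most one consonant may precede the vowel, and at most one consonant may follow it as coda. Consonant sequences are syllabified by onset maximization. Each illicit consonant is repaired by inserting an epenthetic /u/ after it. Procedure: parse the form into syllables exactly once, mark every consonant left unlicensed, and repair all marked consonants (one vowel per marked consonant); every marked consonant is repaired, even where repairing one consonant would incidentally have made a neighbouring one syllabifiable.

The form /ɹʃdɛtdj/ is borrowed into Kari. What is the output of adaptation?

ɹuʃudɛtduju

Syllabifying with onset maximization leaves /ɹ/, /ʃ/, /d/, /j/ stranded (at most one coda consonant is licensed; onsets are limited to one consonant).
Inserting the epenthetic vowel yields /ɹ/ → /ɹu/, /ʃ/ → /ʃu/, /d/ → /du/, /j/ → /ju/.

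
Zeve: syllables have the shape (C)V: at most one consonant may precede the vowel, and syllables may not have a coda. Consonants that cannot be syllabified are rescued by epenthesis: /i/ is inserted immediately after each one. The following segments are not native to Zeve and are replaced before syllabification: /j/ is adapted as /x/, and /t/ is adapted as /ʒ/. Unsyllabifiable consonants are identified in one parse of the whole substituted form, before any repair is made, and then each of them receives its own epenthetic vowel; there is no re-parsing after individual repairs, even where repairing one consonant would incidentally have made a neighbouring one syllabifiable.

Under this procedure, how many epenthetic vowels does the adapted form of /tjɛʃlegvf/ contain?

After substitution the input is /ʒxɛʃlegvf/.
The unsyllabifiable consonants are /ʒ/, /ʃ/, /g/, /v/, /f/; each receives one epenthetic vowel.

5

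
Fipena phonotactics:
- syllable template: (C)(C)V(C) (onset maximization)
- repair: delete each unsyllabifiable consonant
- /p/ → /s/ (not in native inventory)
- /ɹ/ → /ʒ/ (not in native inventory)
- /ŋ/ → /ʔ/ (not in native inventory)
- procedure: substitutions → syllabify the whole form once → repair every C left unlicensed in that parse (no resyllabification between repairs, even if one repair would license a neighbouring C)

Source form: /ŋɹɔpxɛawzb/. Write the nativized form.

ʔʒɔsxɛaw

Substitution: /ŋ/ → /ʔ/, /ɹ/ → /ʒ/, /p/ → /s/, giving /ʔʒɔsxɛawzb/.
Under (C)(C)V(C), the unsyllabifiable consonants are /z/, /b/ (at most one coda consonant is licensed; onsets may contain at most 2 consonants).
Deletion applies to /z/, /b/.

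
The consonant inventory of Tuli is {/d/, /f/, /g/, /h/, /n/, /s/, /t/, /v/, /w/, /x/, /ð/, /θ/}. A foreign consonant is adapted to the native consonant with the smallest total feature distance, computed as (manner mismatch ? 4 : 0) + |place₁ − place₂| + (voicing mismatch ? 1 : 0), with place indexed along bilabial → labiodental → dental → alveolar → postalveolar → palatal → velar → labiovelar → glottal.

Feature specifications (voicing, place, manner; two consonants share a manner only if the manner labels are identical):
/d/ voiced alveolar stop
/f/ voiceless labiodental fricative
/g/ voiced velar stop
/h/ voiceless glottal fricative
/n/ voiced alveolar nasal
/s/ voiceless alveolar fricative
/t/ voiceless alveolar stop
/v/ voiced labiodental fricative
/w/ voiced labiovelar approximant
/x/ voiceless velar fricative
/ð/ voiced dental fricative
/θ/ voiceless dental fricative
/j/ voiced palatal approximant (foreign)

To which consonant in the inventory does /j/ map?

w

/w/ is closest: same manner (approximant), place distance 2 (palatal→labiovelar), same voicing; total 2. Next closest is /g/ at distance 5.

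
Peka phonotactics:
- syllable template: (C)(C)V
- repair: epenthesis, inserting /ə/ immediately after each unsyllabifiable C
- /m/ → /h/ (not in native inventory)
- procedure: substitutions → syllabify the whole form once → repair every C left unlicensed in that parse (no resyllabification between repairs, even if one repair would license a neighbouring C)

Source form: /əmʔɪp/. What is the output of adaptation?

əhʔɪpə

Substitution: /m/ → /h/, giving /əhʔɪp/.
Under (C)(C)V, the unsyllabifiable consonants are /p/ (no codas are permitted; onsets may contain at most 2 consonants).
Epenthesis after each stranded consonant: /p/ → /pə/.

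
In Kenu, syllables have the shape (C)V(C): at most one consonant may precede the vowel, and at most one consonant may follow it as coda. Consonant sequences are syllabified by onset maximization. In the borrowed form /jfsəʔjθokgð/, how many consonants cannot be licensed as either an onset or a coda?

5

Under (C)V(C), the unsyllabifiable consonants are /j/, /f/, /j/, /g/, /ð/ (at most one coda consonant is licensed; onsets are limited to one consonant).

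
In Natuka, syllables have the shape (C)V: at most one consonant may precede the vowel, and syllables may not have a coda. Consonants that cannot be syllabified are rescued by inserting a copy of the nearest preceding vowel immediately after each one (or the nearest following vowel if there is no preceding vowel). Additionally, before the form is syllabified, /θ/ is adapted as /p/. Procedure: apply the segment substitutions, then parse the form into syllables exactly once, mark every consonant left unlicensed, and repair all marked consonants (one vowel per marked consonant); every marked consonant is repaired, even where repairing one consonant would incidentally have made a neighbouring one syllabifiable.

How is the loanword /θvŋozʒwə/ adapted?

povoŋozoʒowə

Substitution: /θ/ → /p/, giving /pvŋozʒwə/.
Syllabifying with onset maximization leaves /p/, /v/, /z/, /ʒ/ stranded (no codas are permitted; onsets are limited to one consonant).
Inserting the epenthetic vowel yields /p/ → /po/, /v/ → /vo/, /z/ → /zo/, /ʒ/ → /ʒo/.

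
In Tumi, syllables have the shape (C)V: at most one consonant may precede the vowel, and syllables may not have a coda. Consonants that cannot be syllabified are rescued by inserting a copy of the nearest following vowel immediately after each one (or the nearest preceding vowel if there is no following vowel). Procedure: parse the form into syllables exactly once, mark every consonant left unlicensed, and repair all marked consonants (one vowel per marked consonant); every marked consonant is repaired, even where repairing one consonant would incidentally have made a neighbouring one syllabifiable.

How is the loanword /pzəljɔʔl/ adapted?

The consonants /p/, /l/, /ʔ/, /l/ cannot be parsed into a legal (C)V syllable (no codas are permitted; onsets are limited to one consonant).
Epenthesis after each stranded consonant: /p/ → /pə/, /l/ → /lɔ/, /ʔ/ → /ʔɔ/, /l/ → /lɔ/.

pəzəlɔjɔʔɔlɔ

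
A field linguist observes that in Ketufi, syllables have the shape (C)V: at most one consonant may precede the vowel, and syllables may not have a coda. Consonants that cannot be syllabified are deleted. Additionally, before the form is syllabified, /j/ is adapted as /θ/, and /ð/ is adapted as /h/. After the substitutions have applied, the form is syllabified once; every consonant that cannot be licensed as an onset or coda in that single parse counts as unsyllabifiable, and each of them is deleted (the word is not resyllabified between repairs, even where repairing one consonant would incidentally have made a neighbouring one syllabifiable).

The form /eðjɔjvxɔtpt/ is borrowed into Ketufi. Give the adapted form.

Substitution: /ð/ → /h/, /j/ → /θ/, giving /ehθɔθvxɔtpt/.
The consonants /h/, /θ/, /v/, /t/, /p/, /t/ cannot be parsed into a legal (C)V syllable (no codas are permitted; onsets are limited to one consonant).
Each unlicensed consonant is deleted: /h/, /θ/, /v/, /t/, /p/, /t/.

eθɔxɔ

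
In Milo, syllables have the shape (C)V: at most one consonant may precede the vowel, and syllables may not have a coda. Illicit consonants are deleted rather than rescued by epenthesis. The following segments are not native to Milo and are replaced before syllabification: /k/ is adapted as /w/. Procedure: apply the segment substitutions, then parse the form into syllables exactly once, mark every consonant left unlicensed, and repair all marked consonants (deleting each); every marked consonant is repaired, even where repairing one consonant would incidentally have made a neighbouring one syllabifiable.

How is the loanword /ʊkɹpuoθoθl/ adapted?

Substitution: /k/ → /w/, giving /ʊwɹpuoθoθl/.
The consonants /w/, /ɹ/, /θ/, /l/ cannot be parsed into a legal (C)V syllable (no codas are permitted; onsets are limited to one consonant).
Deleting the stranded consonants removes /w/, /ɹ/, /θ/, /l/.

ʊpuoθo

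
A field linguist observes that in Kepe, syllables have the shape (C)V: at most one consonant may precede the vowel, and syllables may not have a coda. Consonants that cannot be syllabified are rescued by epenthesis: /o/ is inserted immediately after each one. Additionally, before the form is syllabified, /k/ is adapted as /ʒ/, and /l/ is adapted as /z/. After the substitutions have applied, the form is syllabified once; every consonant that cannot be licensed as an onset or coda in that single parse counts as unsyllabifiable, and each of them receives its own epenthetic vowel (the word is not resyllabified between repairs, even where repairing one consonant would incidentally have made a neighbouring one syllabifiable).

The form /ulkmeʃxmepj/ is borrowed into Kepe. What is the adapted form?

Substitution: /l/ → /z/, /k/ → /ʒ/, giving /uzʒmeʃxmepj/.
Syllabifying with onset maximization leaves /z/, /ʒ/, /ʃ/, /x/, /p/, /j/ stranded (no codas are permitted; onsets are limited to one consonant).
Each unlicensed consonant becomes the onset of a new syllable: /z/ → /zo/, /ʒ/ → /ʒo/, /ʃ/ → /ʃo/, /x/ → /xo/, /p/ → /po/, /j/ → /jo/.

uzoʒomeʃoxomepojo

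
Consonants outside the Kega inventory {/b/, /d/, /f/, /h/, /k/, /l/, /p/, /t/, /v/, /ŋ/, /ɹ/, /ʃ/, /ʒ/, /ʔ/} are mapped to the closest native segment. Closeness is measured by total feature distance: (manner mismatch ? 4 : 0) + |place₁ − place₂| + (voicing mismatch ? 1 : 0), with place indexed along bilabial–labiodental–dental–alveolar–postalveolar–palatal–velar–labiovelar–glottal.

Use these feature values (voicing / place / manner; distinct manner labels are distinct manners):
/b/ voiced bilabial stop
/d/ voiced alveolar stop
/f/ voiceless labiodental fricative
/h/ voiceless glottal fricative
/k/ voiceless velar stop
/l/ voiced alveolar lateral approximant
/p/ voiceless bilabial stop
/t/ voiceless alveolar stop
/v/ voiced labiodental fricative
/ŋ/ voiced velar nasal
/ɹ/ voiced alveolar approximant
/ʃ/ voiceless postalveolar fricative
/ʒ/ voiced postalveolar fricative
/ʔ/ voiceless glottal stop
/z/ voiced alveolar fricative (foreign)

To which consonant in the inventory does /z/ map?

/ʒ/ is closest: same manner (fricative), place distance 1 (alveolar→postalveolar), same voicing; total 1. Next closest is /v/ at distance 2.

ʒ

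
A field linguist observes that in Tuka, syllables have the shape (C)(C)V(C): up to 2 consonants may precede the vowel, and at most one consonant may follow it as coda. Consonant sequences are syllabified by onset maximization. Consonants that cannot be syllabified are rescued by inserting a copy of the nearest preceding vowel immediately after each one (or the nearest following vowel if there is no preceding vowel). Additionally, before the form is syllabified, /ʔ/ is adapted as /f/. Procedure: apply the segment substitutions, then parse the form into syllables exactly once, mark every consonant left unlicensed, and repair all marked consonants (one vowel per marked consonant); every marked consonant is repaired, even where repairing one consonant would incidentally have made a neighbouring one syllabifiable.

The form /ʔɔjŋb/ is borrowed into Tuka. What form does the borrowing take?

Substitution: /ʔ/ → /f/, giving /fɔjŋb/.
The consonants /ŋ/, /b/ cannot be parsed into a legal (C)(C)V(C) syllable (at most one coda consonant is licensed; onsets may contain at most 2 consonants).
Epenthesis after each stranded consonant: /ŋ/ → /ŋɔ/, /b/ → /bɔ/.

fɔjŋɔbɔ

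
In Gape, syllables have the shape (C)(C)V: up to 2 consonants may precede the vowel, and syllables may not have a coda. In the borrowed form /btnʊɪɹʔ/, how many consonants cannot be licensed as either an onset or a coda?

3

Under (C)(C)V, the unsyllabifiable consonants are /b/, /ɹ/, /ʔ/ (no codas are permitted; onsets may contain at most 2 consonants).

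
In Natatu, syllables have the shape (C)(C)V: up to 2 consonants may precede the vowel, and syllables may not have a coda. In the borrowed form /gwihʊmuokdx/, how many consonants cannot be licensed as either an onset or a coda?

3

The consonants /k/, /d/, /x/ cannot be parsed into a legal (C)(C)V syllable (no codas are permitted; onsets may contain at most 2 consonants).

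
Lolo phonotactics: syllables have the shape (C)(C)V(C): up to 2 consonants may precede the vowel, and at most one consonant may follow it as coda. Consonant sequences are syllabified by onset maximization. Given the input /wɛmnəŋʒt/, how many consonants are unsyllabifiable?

The consonants /ʒ/, /t/ cannot be parsed into a legal (C)(C)V(C) syllable (at most one coda consonant is licensed; onsets may contain at most 2 consonants).

2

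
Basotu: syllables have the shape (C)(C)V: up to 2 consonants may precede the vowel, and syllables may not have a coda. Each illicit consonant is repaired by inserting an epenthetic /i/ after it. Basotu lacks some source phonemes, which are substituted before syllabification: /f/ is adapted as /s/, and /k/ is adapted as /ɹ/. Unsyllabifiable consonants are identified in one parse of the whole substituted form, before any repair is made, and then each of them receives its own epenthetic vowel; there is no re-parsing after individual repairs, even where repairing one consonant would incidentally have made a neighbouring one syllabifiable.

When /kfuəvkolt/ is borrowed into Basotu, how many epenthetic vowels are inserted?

2

After substitution the input is /ɹsuəvɹolt/.
The unsyllabifiable consonants are /l/, /t/; each receives one epenthetic vowel.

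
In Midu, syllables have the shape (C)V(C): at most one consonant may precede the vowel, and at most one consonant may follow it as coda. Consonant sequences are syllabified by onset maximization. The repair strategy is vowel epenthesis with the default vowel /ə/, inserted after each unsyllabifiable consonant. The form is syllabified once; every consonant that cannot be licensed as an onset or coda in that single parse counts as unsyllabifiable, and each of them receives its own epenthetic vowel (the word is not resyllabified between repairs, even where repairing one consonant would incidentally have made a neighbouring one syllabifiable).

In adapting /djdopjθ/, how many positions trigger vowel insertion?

4

The unsyllabifiable consonants are /d/, /j/, /j/, /θ/; each receives one epenthetic vowel.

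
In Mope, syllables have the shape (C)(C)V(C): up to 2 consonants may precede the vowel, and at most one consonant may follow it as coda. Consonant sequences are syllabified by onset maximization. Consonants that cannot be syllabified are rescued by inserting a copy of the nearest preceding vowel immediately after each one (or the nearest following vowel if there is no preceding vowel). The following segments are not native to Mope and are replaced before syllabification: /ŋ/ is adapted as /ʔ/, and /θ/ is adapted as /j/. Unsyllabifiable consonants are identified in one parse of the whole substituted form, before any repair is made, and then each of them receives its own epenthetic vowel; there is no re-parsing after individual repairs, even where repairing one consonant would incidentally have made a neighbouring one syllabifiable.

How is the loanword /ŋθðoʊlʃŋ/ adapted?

ʔojðoʊlʃʊʔʊ

Substitution: /ŋ/ → /ʔ/, /θ/ → /j/, giving /ʔjðoʊlʃʔ/.
Syllabifying with onset maximization leaves /ʔ/, /ʃ/, /ʔ/ stranded (at most one coda consonant is licensed; onsets may contain at most 2 consonants).
Inserting the epenthetic vowel yields /ʔ/ → /ʔo/, /ʃ/ → /ʃʊ/, /ʔ/ → /ʔʊ/.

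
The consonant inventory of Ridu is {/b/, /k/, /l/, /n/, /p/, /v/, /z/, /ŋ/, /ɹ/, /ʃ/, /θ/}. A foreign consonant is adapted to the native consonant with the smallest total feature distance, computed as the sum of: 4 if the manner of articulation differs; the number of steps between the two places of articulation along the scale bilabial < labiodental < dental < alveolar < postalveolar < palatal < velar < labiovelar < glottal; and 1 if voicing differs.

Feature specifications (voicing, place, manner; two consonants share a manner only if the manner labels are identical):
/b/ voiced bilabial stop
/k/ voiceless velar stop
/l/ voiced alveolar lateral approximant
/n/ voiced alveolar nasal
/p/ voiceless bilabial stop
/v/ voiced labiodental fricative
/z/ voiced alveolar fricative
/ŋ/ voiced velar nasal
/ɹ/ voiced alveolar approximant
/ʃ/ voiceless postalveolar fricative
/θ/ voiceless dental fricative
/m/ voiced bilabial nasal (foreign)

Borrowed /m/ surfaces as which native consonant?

/n/ is closest: same manner (nasal), place distance 3 (bilabial→alveolar), same voicing; total 3. Next closest is /b/ at distance 4.

n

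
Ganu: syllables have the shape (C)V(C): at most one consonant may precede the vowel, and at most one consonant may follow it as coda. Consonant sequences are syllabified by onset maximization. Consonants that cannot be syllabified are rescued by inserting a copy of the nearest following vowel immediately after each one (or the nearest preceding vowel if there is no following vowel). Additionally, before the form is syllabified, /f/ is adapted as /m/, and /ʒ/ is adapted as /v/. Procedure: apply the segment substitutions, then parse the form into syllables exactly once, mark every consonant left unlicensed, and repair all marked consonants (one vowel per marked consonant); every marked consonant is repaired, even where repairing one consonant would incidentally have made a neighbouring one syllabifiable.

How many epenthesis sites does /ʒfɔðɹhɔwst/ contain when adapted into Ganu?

4

After substitution the input is /vmɔðɹhɔwst/.
The unsyllabifiable consonants are /v/, /ɹ/, /s/, /t/; each receives one epenthetic vowel.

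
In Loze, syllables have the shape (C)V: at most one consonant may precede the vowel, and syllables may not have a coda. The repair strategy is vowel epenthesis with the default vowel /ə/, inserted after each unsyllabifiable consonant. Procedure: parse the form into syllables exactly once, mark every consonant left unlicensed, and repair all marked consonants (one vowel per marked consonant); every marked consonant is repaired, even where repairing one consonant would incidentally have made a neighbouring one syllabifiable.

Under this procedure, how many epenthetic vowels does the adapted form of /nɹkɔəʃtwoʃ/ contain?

The unsyllabifiable consonants are /n/, /ɹ/, /ʃ/, /t/, /ʃ/; each receives one epenthetic vowel.

5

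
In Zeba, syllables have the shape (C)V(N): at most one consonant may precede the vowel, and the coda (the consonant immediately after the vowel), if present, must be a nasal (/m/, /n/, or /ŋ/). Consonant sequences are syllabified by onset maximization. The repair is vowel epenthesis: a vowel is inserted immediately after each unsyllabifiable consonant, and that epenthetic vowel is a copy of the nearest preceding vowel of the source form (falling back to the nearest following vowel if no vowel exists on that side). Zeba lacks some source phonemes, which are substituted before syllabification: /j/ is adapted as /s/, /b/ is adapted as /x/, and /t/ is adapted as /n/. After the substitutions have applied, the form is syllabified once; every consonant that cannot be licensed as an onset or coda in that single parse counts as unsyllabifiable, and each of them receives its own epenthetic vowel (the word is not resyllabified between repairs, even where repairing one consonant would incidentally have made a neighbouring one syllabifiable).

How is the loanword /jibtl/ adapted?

sixinili

Substitution: /j/ → /s/, /b/ → /x/, /t/ → /n/, giving /sixnl/.
Syllabifying with onset maximization leaves /x/, /n/, /l/ stranded (only a nasal (/m/, /n/, or /ŋ/) is licensed in coda position; onsets are limited to one consonant).
Each unlicensed consonant becomes the onset of a new syllable: /x/ → /xi/, /n/ → /ni/, /l/ → /li/.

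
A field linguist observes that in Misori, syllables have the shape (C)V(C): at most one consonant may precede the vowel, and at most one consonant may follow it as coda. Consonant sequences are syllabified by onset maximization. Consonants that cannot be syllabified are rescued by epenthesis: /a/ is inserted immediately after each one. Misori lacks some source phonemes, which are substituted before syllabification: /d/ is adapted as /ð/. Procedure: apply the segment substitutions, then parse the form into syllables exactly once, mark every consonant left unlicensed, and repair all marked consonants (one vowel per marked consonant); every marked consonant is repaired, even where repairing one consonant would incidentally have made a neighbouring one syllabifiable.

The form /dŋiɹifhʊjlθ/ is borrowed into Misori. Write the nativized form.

Substitution: /d/ → /ð/, giving /ðŋiɹifhʊjlθ/.
Syllabifying with onset maximization leaves /ð/, /l/, /θ/ stranded (at most one coda consonant is licensed; onsets are limited to one consonant).
Epenthesis after each stranded consonant: /ð/ → /ða/, /l/ → /la/, /θ/ → /θa/.

ðaŋiɹifhʊjlaθa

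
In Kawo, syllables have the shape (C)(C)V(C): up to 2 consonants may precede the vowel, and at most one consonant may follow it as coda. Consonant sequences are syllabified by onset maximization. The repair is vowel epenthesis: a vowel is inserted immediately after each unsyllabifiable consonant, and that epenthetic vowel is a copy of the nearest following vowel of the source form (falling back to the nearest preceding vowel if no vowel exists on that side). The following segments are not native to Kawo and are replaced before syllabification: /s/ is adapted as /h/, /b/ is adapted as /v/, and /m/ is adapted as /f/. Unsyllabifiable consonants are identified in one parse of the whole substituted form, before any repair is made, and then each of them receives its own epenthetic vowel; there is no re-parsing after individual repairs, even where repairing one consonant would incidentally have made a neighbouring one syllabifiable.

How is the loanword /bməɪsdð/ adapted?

Substitution: /b/ → /v/, /m/ → /f/, /s/ → /h/, giving /vfəɪhdð/.
The consonants /d/, /ð/ cannot be parsed into a legal (C)(C)V(C) syllable (at most one coda consonant is licensed; onsets may contain at most 2 consonants).
Each unlicensed consonant becomes the onset of a new syllable: /d/ → /dɪ/, /ð/ → /ðɪ/.

vfəɪhdɪðɪ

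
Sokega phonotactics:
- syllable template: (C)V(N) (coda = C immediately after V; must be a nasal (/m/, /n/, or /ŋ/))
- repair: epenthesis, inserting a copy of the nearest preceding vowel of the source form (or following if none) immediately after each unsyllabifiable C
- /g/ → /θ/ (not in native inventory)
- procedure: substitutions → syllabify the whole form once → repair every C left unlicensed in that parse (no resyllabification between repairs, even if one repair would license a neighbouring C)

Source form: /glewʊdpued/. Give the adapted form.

Substitution: /g/ → /θ/, giving /θlewʊdpued/.
Syllabifying with onset maximization leaves /θ/, /d/, /d/ stranded (only a nasal (/m/, /n/, or /ŋ/) is licensed in coda position; onsets are limited to one consonant).
Inserting the epenthetic vowel yields /θ/ → /θe/, /d/ → /dʊ/, /d/ → /de/.

θelewʊdʊpuede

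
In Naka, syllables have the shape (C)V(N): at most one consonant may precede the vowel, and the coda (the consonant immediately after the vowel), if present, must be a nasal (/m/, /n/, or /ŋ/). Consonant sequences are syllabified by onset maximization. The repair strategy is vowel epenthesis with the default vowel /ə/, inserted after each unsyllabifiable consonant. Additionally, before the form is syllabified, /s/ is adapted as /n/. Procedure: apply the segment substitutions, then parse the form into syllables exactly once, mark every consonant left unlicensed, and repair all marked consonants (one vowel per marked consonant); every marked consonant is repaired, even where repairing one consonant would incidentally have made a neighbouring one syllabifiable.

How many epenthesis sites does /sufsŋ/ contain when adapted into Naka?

3

After substitution the input is /nufnŋ/.
The unsyllabifiable consonants are /f/, /n/, /ŋ/; each receives one epenthetic vowel.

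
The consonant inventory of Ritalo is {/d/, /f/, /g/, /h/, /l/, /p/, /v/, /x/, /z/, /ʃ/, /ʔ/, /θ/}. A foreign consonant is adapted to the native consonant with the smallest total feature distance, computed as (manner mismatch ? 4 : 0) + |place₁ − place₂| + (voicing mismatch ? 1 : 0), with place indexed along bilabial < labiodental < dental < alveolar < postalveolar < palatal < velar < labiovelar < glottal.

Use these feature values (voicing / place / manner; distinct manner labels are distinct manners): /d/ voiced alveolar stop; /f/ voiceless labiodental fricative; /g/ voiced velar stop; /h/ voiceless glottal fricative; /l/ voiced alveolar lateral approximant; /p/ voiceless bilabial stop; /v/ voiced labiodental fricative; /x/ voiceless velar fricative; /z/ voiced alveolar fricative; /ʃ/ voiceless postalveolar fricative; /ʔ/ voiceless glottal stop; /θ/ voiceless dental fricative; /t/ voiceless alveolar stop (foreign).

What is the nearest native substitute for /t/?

d

/d/ is closest: same manner (stop), place distance 0 (alveolar→alveolar), voicing differs (+1); total 1. Next closest is /p/ at distance 3.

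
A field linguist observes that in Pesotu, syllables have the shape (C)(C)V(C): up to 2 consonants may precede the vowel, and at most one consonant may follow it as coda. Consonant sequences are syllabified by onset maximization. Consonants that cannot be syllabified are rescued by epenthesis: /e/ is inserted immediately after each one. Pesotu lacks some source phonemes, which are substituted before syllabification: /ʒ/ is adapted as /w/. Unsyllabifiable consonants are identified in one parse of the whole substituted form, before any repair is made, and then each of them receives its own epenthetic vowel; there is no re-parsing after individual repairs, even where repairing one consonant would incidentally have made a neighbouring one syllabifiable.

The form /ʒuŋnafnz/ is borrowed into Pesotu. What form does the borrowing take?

wuŋnafneze

Substitution: /ʒ/ → /w/, giving /wuŋnafnz/.
Syllabifying with onset maximization leaves /n/, /z/ stranded (at most one coda consonant is licensed; onsets may contain at most 2 consonants).
Each unlicensed consonant becomes the onset of a new syllable: /n/ → /ne/, /z/ → /ze/.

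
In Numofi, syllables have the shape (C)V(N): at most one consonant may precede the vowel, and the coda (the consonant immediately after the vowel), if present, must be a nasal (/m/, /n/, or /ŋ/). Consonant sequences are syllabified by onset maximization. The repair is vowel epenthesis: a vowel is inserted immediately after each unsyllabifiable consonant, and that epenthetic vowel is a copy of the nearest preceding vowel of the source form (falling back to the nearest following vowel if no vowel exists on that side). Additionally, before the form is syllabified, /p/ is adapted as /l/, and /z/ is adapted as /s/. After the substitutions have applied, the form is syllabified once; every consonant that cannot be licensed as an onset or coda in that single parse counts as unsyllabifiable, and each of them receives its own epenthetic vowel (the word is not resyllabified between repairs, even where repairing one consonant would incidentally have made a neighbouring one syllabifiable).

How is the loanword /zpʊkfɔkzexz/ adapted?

sʊlʊkʊfɔkɔsexese

Substitution: /z/ → /s/, /p/ → /l/, giving /slʊkfɔksexs/.
Syllabifying with onset maximization leaves /s/, /k/, /k/, /x/, /s/ stranded (only a nasal (/m/, /n/, or /ŋ/) is licensed in coda position; onsets are limited to one consonant).
Inserting the epenthetic vowel yields /s/ → /sʊ/, /k/ → /kʊ/, /k/ → /kɔ/, /x/ → /xe/, /s/ → /se/.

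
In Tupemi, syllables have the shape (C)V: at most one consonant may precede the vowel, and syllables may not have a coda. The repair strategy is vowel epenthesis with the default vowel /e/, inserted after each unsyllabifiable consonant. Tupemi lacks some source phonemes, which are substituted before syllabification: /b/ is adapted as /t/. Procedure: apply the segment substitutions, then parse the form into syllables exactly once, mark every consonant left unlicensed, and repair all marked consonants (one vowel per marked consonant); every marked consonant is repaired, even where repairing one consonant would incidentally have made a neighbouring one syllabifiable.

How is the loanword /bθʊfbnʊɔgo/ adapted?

teθʊfetenʊɔgo

Substitution: /b/ → /t/, giving /tθʊftnʊɔgo/.
Under (C)V, the unsyllabifiable consonants are /t/, /f/, /t/ (no codas are permitted; onsets are limited to one consonant).
Inserting the epenthetic vowel yields /t/ → /te/, /f/ → /fe/, /t/ → /te/.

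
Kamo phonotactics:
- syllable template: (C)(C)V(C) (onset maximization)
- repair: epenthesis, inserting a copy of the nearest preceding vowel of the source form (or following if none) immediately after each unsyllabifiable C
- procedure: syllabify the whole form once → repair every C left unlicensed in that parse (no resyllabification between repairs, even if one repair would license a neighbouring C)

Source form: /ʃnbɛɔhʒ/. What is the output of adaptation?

Syllabifying with onset maximization leaves /ʃ/, /ʒ/ stranded (at most one coda consonant is licensed; onsets may contain at most 2 consonants).
Inserting the epenthetic vowel yields /ʃ/ → /ʃɛ/, /ʒ/ → /ʒɔ/.

ʃɛnbɛɔhʒɔ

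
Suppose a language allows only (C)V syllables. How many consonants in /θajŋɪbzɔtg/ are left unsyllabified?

Syllabifying with onset maximization leaves /j/, /b/, /t/, /g/ stranded (no codas are permitted; onsets are limited to one consonant).

4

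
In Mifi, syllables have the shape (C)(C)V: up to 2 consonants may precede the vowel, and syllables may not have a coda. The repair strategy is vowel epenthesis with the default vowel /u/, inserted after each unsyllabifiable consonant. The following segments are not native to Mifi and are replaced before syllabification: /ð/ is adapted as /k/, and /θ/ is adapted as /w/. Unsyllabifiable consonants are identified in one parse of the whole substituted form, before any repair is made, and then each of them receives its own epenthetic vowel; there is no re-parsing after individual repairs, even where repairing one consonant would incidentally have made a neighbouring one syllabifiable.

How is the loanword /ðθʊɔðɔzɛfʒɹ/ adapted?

Substitution: /ð/ → /k/, /θ/ → /w/, giving /kwʊɔkɔzɛfʒɹ/.
The consonants /f/, /ʒ/, /ɹ/ cannot be parsed into a legal (C)(C)V syllable (no codas are permitted; onsets may contain at most 2 consonants).
Inserting the epenthetic vowel yields /f/ → /fu/, /ʒ/ → /ʒu/, /ɹ/ → /ɹu/.

kwʊɔkɔzɛfuʒuɹu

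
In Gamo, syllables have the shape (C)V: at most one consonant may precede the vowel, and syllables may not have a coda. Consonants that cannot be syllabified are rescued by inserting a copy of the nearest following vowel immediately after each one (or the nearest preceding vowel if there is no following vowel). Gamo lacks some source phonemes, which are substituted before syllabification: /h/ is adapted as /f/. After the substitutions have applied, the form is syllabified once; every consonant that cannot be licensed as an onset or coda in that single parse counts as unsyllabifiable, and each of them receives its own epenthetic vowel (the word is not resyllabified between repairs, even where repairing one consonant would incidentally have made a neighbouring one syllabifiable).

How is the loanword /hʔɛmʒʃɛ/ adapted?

Substitution: /h/ → /f/, giving /fʔɛmʒʃɛ/.
Syllabifying with onset maximization leaves /f/, /m/, /ʒ/ stranded (no codas are permitted; onsets are limited to one consonant).
Inserting the epenthetic vowel yields /f/ → /fɛ/, /m/ → /mɛ/, /ʒ/ → /ʒɛ/.

fɛʔɛmɛʒɛʃɛ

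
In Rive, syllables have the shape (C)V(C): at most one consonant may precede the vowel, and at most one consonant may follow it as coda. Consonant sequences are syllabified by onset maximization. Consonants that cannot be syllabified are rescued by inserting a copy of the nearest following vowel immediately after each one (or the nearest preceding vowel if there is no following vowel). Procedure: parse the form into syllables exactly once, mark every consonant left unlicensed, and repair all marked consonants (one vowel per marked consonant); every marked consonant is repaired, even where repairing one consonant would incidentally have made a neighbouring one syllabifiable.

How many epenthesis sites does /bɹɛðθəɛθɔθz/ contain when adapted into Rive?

The unsyllabifiable consonants are /b/, /z/; each receives one epenthetic vowel.

2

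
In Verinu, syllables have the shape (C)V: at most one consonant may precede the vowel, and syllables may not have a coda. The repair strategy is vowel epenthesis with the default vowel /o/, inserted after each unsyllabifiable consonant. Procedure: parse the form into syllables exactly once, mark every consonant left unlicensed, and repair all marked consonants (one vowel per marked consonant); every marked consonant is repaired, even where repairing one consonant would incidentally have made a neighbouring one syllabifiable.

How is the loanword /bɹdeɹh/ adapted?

boɹodeɹoho

Syllabifying with onset maximization leaves /b/, /ɹ/, /ɹ/, /h/ stranded (no codas are permitted; onsets are limited to one consonant).
Each unlicensed consonant becomes the onset of a new syllable: /b/ → /bo/, /ɹ/ → /ɹo/, /ɹ/ → /ɹo/, /h/ → /ho/.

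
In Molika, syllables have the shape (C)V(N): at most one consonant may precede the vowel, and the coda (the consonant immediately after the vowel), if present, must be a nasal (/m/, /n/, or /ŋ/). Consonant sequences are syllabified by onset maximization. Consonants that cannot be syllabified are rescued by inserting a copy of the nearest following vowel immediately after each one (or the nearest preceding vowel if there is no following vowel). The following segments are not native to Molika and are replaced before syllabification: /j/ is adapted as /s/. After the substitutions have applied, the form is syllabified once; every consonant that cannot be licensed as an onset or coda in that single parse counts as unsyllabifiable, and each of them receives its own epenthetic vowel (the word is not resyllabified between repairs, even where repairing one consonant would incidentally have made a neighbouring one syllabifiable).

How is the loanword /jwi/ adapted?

Substitution: /j/ → /s/, giving /swi/.
The consonants /s/ cannot be parsed into a legal (C)V(N) syllable (only a nasal (/m/, /n/, or /ŋ/) is licensed in coda position; onsets are limited to one consonant).
Inserting the epenthetic vowel yields /s/ → /si/.

siwi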